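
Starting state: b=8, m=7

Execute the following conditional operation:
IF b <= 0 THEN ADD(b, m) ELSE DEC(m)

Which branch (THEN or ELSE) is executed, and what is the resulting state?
Branch: ELSE, Final state: b=8, m=6

Evaluating condition: b <= 0
b = 8
Condition is False, so ELSE branch executes
After DEC(m): b=8, m=6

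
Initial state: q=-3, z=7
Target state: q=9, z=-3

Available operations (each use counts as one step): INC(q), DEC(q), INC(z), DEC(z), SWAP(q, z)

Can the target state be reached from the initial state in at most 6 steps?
Yes

Path (3 steps): INC(z) → INC(z) → SWAP(q, z)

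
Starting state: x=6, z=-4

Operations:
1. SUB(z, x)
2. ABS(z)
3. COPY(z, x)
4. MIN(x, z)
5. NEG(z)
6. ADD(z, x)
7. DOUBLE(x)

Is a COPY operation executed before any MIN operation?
Yes

First COPY: step 3
First MIN: step 4
Since 3 < 4, COPY comes first.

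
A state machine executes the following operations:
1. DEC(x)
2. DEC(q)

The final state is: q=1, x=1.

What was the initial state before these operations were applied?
q=2, x=2

Working backwards:
Final state: q=1, x=1
Before step 2 (DEC(q)): q=2, x=1
Before step 1 (DEC(x)): q=2, x=2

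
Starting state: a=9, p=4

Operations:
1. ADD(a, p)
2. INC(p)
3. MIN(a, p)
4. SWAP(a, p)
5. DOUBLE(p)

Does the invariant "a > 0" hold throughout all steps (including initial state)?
Yes

The invariant holds at every step.

State at each step:
Initial: a=9, p=4
After step 1: a=13, p=4
After step 2: a=13, p=5
After step 3: a=5, p=5
After step 4: a=5, p=5
After step 5: a=5, p=10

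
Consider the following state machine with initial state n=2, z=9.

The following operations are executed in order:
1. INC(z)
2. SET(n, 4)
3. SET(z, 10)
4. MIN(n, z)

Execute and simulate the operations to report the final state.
{n: 4, z: 10}

Step-by-step execution:
Initial: n=2, z=9
After step 1 (INC(z)): n=2, z=10
After step 2 (SET(n, 4)): n=4, z=10
After step 3 (SET(z, 10)): n=4, z=10
After step 4 (MIN(n, z)): n=4, z=10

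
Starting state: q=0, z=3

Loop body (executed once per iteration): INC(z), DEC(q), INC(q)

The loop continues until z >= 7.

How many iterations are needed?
4

Tracing iterations:
Initial: q=0, z=3
After iteration 1: q=0, z=4
After iteration 2: q=0, z=5
After iteration 3: q=0, z=6
After iteration 4: q=0, z=7
z >= 7 now holds, so the loop exits after 4 iterations.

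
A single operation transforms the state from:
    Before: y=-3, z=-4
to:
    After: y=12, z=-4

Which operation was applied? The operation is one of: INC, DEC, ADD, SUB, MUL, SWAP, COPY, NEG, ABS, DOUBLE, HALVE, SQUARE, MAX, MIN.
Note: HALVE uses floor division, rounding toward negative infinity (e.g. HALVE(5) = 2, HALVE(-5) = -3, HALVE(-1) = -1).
MUL(y, z)

Analyzing the change:
Before: y=-3, z=-4
After: y=12, z=-4
Variable y changed from -3 to 12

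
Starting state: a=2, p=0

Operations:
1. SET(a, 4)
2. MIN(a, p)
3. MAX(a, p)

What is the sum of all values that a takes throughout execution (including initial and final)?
6

Values of a at each step:
Initial: a = 2
After step 1: a = 4
After step 2: a = 0
After step 3: a = 0
Sum = 2 + 4 + 0 + 0 = 6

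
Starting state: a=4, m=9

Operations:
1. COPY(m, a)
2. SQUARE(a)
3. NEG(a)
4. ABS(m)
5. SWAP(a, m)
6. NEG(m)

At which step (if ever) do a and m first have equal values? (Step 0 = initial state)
Step 1

a and m first become equal after step 1.

Comparing values at each step:
Initial: a=4, m=9
After step 1: a=4, m=4 ← equal!
After step 2: a=16, m=4
After step 3: a=-16, m=4
After step 4: a=-16, m=4
After step 5: a=4, m=-16
After step 6: a=4, m=16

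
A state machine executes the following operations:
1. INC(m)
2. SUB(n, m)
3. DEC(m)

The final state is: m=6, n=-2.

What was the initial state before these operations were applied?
m=6, n=5

Working backwards:
Final state: m=6, n=-2
Before step 3 (DEC(m)): m=7, n=-2
Before step 2 (SUB(n, m)): m=7, n=5
Before step 1 (INC(m)): m=6, n=5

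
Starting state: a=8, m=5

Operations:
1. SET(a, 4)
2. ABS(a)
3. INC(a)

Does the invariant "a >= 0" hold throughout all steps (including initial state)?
Yes

The invariant holds at every step.

State at each step:
Initial: a=8, m=5
After step 1: a=4, m=5
After step 2: a=4, m=5
After step 3: a=5, m=5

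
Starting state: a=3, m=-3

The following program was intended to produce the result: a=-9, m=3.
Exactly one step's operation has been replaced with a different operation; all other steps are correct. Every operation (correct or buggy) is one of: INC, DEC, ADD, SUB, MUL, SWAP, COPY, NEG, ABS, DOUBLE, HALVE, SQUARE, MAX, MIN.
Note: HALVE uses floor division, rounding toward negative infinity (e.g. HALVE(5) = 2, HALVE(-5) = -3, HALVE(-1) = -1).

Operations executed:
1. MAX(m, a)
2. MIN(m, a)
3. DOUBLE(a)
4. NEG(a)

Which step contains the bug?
Step 3

Trace with buggy code:
Initial: a=3, m=-3
After step 1: a=3, m=3
After step 2: a=3, m=3
After step 3: a=6, m=3
After step 4: a=-6, m=3
Actual final a=-6, m=3 ≠ expected a=-9, m=3.
Step 3 is the only position where a single-operation replacement can produce the expected result.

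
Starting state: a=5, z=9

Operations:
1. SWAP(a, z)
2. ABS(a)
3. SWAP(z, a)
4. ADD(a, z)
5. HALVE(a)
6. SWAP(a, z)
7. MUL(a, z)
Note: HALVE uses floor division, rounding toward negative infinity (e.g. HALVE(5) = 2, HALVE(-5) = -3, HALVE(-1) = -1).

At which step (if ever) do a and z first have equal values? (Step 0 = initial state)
Never

a and z never become equal during execution.

Comparing values at each step:
Initial: a=5, z=9
After step 1: a=9, z=5
After step 2: a=9, z=5
After step 3: a=5, z=9
After step 4: a=14, z=9
After step 5: a=7, z=9
After step 6: a=9, z=7
After step 7: a=63, z=7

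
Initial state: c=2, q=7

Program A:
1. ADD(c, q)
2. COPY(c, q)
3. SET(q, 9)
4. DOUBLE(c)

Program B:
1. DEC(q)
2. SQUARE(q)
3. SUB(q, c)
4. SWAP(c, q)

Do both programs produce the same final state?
No

Program A final state: c=14, q=9
Program B final state: c=34, q=2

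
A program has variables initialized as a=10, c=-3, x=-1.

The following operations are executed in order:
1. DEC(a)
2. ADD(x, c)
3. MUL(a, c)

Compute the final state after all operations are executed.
{a: -27, c: -3, x: -4}

Step-by-step execution:
Initial: a=10, c=-3, x=-1
After step 1 (DEC(a)): a=9, c=-3, x=-1
After step 2 (ADD(x, c)): a=9, c=-3, x=-4
After step 3 (MUL(a, c)): a=-27, c=-3, x=-4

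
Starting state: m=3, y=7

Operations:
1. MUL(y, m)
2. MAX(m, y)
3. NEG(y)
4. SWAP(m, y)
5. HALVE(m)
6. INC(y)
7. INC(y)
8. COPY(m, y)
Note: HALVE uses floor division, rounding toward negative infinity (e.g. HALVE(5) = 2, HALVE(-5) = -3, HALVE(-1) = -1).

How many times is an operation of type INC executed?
2

Counting INC operations:
Step 6: INC(y) ← INC
Step 7: INC(y) ← INC
Total: 2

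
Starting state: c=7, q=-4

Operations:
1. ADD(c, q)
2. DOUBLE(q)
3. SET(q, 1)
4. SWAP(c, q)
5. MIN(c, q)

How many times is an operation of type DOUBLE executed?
1

Counting DOUBLE operations:
Step 2: DOUBLE(q) ← DOUBLE
Total: 1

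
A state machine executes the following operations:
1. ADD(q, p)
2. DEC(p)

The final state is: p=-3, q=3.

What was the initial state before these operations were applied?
p=-2, q=5

Working backwards:
Final state: p=-3, q=3
Before step 2 (DEC(p)): p=-2, q=3
Before step 1 (ADD(q, p)): p=-2, q=5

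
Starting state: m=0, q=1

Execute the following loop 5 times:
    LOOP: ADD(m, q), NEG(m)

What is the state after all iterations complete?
m=-1, q=1

Iteration trace:
Start: m=0, q=1
After iteration 1: m=-1, q=1
After iteration 2: m=0, q=1
After iteration 3: m=-1, q=1
After iteration 4: m=0, q=1
After iteration 5: m=-1, q=1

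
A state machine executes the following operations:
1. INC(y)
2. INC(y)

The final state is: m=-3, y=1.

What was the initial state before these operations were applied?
m=-3, y=-1

Working backwards:
Final state: m=-3, y=1
Before step 2 (INC(y)): m=-3, y=0
Before step 1 (INC(y)): m=-3, y=-1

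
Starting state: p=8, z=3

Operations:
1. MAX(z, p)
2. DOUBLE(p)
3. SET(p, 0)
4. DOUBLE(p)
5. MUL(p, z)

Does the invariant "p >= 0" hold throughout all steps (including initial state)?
Yes

The invariant holds at every step.

State at each step:
Initial: p=8, z=3
After step 1: p=8, z=8
After step 2: p=16, z=8
After step 3: p=0, z=8
After step 4: p=0, z=8
After step 5: p=0, z=8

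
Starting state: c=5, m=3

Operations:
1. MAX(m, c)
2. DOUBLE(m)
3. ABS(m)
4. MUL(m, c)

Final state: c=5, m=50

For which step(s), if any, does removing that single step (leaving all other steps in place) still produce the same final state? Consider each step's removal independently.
Step(s) 3

Testing removal of each single step:
Without step 1: final = c=5, m=30 (different)
Without step 2: final = c=5, m=25 (different)
Without step 3: final = c=5, m=50 (same)
Without step 4: final = c=5, m=10 (different)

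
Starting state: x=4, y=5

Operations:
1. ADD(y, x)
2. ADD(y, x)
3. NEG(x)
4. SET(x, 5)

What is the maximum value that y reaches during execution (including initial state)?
13

Values of y at each step:
Initial: y = 5
After step 1: y = 9
After step 2: y = 13 ← maximum
After step 3: y = 13
After step 4: y = 13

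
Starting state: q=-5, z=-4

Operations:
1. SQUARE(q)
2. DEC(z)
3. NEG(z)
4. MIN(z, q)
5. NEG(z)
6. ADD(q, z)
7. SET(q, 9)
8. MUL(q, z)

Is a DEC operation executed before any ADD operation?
Yes

First DEC: step 2
First ADD: step 6
Since 2 < 6, DEC comes first.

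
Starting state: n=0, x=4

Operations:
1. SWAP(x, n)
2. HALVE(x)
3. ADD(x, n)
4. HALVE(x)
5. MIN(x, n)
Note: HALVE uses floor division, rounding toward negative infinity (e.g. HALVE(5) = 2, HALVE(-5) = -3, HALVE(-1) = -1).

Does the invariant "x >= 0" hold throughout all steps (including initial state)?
Yes

The invariant holds at every step.

State at each step:
Initial: n=0, x=4
After step 1: n=4, x=0
After step 2: n=4, x=0
After step 3: n=4, x=4
After step 4: n=4, x=2
After step 5: n=4, x=2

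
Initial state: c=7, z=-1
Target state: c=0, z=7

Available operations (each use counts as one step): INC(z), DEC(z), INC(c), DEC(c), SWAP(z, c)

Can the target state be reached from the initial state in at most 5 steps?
Yes

Path (2 steps): INC(z) → SWAP(z, c)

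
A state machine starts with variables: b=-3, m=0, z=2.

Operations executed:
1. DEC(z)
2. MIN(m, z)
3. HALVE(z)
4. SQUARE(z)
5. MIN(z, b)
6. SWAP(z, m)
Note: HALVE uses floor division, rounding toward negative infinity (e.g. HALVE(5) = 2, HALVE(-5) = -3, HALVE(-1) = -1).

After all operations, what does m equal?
m = -3

Tracing execution:
Step 1: DEC(z) → m = 0
Step 2: MIN(m, z) → m = 0
Step 3: HALVE(z) → m = 0
Step 4: SQUARE(z) → m = 0
Step 5: MIN(z, b) → m = 0
Step 6: SWAP(z, m) → m = -3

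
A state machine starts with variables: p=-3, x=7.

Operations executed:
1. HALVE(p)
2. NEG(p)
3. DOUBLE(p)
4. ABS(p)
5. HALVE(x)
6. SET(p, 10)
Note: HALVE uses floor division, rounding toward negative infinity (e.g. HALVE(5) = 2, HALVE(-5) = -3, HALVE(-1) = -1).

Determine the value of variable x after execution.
x = 3

Tracing execution:
Step 1: HALVE(p) → x = 7
Step 2: NEG(p) → x = 7
Step 3: DOUBLE(p) → x = 7
Step 4: ABS(p) → x = 7
Step 5: HALVE(x) → x = 3
Step 6: SET(p, 10) → x = 3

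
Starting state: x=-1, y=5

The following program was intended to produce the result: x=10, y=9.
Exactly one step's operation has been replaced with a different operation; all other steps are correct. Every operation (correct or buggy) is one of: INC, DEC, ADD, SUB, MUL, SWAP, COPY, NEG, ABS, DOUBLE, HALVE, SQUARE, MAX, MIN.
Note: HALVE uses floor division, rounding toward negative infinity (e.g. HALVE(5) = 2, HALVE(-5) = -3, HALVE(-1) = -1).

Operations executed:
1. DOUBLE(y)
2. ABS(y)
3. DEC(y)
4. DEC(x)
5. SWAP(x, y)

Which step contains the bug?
Step 3

Trace with buggy code:
Initial: x=-1, y=5
After step 1: x=-1, y=10
After step 2: x=-1, y=10
After step 3: x=-1, y=9
After step 4: x=-2, y=9
After step 5: x=9, y=-2
Actual final x=9, y=-2 ≠ expected x=10, y=9.
Step 3 is the only position where a single-operation replacement can produce the expected result.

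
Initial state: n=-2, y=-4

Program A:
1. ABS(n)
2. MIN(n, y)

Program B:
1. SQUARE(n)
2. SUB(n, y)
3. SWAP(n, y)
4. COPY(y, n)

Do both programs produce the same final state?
Yes

Program A final state: n=-4, y=-4
Program B final state: n=-4, y=-4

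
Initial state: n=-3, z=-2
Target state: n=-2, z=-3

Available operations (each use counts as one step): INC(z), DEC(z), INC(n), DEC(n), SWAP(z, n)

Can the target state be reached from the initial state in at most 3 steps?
Yes

Path (1 step): SWAP(z, n)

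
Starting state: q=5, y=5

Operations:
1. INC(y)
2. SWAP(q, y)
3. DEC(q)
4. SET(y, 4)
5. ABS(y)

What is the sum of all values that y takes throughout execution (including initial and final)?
29

Values of y at each step:
Initial: y = 5
After step 1: y = 6
After step 2: y = 5
After step 3: y = 5
After step 4: y = 4
After step 5: y = 4
Sum = 5 + 6 + 5 + 5 + 4 + 4 = 29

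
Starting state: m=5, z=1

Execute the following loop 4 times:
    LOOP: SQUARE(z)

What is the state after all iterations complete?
m=5, z=1

Iteration trace:
Start: m=5, z=1
After iteration 1: m=5, z=1
After iteration 2: m=5, z=1
After iteration 3: m=5, z=1
After iteration 4: m=5, z=1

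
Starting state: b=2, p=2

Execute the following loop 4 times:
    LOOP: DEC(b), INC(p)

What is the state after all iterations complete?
b=-2, p=6

Iteration trace:
Start: b=2, p=2
After iteration 1: b=1, p=3
After iteration 2: b=0, p=4
After iteration 3: b=-1, p=5
After iteration 4: b=-2, p=6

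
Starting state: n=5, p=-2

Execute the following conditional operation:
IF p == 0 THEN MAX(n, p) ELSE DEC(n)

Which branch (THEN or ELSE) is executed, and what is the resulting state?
Branch: ELSE, Final state: n=4, p=-2

Evaluating condition: p == 0
p = -2
Condition is False, so ELSE branch executes
After DEC(n): n=4, p=-2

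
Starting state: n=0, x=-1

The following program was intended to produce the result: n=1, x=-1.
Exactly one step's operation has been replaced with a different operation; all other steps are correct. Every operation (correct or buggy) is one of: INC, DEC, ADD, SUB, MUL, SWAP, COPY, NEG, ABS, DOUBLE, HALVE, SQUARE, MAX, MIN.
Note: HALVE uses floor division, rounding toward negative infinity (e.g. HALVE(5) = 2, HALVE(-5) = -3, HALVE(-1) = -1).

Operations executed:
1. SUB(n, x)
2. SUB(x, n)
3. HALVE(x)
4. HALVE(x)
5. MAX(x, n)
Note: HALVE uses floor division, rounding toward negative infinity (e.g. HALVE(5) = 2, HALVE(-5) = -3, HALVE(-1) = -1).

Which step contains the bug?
Step 5

Trace with buggy code:
Initial: n=0, x=-1
After step 1: n=1, x=-1
After step 2: n=1, x=-2
After step 3: n=1, x=-1
After step 4: n=1, x=-1
After step 5: n=1, x=1
Actual final n=1, x=1 ≠ expected n=1, x=-1.
Step 5 is the only position where a single-operation replacement can produce the expected result.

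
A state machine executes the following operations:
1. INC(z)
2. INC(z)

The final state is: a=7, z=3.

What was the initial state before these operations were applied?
a=7, z=1

Working backwards:
Final state: a=7, z=3
Before step 2 (INC(z)): a=7, z=2
Before step 1 (INC(z)): a=7, z=1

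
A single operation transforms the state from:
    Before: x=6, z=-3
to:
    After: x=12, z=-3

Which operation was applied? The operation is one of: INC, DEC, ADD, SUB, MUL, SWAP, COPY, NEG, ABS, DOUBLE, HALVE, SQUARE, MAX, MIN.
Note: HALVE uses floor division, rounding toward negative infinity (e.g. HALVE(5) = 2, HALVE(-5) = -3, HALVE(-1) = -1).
DOUBLE(x)

Analyzing the change:
Before: x=6, z=-3
After: x=12, z=-3
Variable x changed from 6 to 12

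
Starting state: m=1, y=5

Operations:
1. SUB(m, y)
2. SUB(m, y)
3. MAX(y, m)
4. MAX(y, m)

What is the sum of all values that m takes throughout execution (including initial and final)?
-30

Values of m at each step:
Initial: m = 1
After step 1: m = -4
After step 2: m = -9
After step 3: m = -9
After step 4: m = -9
Sum = 1 + -4 + -9 + -9 + -9 = -30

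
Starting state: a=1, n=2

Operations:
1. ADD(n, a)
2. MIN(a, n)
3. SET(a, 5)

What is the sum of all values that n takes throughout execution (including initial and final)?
11

Values of n at each step:
Initial: n = 2
After step 1: n = 3
After step 2: n = 3
After step 3: n = 3
Sum = 2 + 3 + 3 + 3 = 11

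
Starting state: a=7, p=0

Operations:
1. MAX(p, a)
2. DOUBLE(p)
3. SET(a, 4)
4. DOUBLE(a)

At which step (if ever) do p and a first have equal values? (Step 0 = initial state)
Step 1

p and a first become equal after step 1.

Comparing values at each step:
Initial: p=0, a=7
After step 1: p=7, a=7 ← equal!
After step 2: p=14, a=7
After step 3: p=14, a=4
After step 4: p=14, a=8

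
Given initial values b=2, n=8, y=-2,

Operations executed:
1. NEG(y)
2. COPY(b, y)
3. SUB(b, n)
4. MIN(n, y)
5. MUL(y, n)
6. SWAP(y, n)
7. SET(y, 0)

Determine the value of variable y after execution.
y = 0

Tracing execution:
Step 1: NEG(y) → y = 2
Step 2: COPY(b, y) → y = 2
Step 3: SUB(b, n) → y = 2
Step 4: MIN(n, y) → y = 2
Step 5: MUL(y, n) → y = 4
Step 6: SWAP(y, n) → y = 2
Step 7: SET(y, 0) → y = 0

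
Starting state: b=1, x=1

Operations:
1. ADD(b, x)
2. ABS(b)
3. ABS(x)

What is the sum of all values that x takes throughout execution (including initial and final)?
4

Values of x at each step:
Initial: x = 1
After step 1: x = 1
After step 2: x = 1
After step 3: x = 1
Sum = 1 + 1 + 1 + 1 = 4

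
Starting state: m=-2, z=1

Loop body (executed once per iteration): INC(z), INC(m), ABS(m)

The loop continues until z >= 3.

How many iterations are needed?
2

Tracing iterations:
Initial: m=-2, z=1
After iteration 1: m=1, z=2
After iteration 2: m=2, z=3
z >= 3 now holds, so the loop exits after 2 iterations.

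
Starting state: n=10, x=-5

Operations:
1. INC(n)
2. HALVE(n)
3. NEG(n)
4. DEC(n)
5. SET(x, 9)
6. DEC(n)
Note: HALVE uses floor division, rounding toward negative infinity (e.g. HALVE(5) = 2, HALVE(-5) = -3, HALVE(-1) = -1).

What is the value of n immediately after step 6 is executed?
n = -7

Tracing n through execution:
Initial: n = 10
After step 1 (INC(n)): n = 11
After step 2 (HALVE(n)): n = 5
After step 3 (NEG(n)): n = -5
After step 4 (DEC(n)): n = -6
After step 5 (SET(x, 9)): n = -6
After step 6 (DEC(n)): n = -7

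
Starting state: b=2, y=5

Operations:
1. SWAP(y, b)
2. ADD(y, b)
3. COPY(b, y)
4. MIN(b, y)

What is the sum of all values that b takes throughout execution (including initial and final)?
26

Values of b at each step:
Initial: b = 2
After step 1: b = 5
After step 2: b = 5
After step 3: b = 7
After step 4: b = 7
Sum = 2 + 5 + 5 + 7 + 7 = 26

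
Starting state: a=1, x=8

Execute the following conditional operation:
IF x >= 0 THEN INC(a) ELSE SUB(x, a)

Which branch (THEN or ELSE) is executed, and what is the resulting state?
Branch: THEN, Final state: a=2, x=8

Evaluating condition: x >= 0
x = 8
Condition is True, so THEN branch executes
After INC(a): a=2, x=8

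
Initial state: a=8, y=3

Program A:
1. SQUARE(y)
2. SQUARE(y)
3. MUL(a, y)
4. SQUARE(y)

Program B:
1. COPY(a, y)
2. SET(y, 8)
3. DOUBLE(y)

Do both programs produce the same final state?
No

Program A final state: a=648, y=6561
Program B final state: a=3, y=16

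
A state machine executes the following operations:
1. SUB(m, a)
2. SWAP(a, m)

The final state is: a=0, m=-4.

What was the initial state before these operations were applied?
a=-4, m=-4

Working backwards:
Final state: a=0, m=-4
Before step 2 (SWAP(a, m)): a=-4, m=0
Before step 1 (SUB(m, a)): a=-4, m=-4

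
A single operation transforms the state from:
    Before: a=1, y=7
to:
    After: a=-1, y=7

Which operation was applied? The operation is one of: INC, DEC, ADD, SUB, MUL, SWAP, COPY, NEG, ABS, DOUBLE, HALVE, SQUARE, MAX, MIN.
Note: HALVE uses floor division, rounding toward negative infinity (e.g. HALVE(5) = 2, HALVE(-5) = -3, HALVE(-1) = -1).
NEG(a)

Analyzing the change:
Before: a=1, y=7
After: a=-1, y=7
Variable a changed from 1 to -1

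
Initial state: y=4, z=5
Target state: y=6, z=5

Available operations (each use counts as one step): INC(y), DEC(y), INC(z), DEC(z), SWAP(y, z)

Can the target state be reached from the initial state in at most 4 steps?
Yes

Path (2 steps): INC(y) → INC(y)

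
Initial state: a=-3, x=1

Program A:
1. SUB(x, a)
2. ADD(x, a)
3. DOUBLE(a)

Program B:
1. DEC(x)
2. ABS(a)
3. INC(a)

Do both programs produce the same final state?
No

Program A final state: a=-6, x=1
Program B final state: a=4, x=0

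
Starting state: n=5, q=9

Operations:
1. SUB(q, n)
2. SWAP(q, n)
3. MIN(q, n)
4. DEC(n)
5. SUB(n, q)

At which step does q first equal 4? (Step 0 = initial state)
Step 1

Tracing q:
Initial: q = 9
After step 1: q = 4 ← first occurrence
After step 2: q = 5
After step 3: q = 4
After step 4: q = 4
After step 5: q = 4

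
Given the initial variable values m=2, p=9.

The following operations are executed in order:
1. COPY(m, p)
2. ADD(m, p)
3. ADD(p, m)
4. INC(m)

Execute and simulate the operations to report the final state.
{m: 19, p: 27}

Step-by-step execution:
Initial: m=2, p=9
After step 1 (COPY(m, p)): m=9, p=9
After step 2 (ADD(m, p)): m=18, p=9
After step 3 (ADD(p, m)): m=18, p=27
After step 4 (INC(m)): m=19, p=27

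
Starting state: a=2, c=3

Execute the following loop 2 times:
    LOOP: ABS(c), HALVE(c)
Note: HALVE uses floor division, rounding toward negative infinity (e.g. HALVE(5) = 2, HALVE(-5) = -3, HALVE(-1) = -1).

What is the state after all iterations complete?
a=2, c=0

Iteration trace:
Start: a=2, c=3
After iteration 1: a=2, c=1
After iteration 2: a=2, c=0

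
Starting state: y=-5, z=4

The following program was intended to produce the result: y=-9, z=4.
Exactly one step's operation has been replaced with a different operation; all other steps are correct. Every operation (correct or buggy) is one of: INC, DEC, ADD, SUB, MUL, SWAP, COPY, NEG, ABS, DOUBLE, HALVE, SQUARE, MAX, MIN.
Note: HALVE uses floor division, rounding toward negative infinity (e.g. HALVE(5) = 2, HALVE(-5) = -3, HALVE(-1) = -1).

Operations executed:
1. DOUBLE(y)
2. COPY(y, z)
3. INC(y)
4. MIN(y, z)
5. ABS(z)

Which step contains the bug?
Step 2

Trace with buggy code:
Initial: y=-5, z=4
After step 1: y=-10, z=4
After step 2: y=4, z=4
After step 3: y=5, z=4
After step 4: y=4, z=4
After step 5: y=4, z=4
Actual final y=4, z=4 ≠ expected y=-9, z=4.
Step 2 is the only position where a single-operation replacement can produce the expected result.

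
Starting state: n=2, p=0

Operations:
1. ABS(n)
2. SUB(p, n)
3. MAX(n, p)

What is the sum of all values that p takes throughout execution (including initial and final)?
-4

Values of p at each step:
Initial: p = 0
After step 1: p = 0
After step 2: p = -2
After step 3: p = -2
Sum = 0 + 0 + -2 + -2 = -4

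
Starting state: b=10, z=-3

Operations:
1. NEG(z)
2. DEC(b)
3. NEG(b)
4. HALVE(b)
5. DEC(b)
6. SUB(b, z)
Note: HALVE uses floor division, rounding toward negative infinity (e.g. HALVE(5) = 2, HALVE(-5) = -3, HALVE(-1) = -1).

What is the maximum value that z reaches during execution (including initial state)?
3

Values of z at each step:
Initial: z = -3
After step 1: z = 3 ← maximum
After step 2: z = 3
After step 3: z = 3
After step 4: z = 3
After step 5: z = 3
After step 6: z = 3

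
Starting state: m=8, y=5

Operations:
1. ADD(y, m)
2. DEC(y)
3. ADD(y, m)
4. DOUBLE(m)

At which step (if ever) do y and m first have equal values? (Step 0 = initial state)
Never

y and m never become equal during execution.

Comparing values at each step:
Initial: y=5, m=8
After step 1: y=13, m=8
After step 2: y=12, m=8
After step 3: y=20, m=8
After step 4: y=20, m=16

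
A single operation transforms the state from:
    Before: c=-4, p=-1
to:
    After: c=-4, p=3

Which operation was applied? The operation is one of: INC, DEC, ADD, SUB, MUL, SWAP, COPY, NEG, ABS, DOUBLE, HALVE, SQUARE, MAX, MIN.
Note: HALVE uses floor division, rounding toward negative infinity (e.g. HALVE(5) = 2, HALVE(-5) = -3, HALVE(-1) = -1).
SUB(p, c)

Analyzing the change:
Before: c=-4, p=-1
After: c=-4, p=3
Variable p changed from -1 to 3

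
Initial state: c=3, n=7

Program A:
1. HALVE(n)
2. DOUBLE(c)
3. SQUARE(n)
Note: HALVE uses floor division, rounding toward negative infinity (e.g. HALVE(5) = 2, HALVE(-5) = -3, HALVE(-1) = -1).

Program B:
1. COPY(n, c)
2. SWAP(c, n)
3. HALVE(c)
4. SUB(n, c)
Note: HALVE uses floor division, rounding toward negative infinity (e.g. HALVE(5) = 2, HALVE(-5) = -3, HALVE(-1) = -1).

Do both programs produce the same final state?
No

Program A final state: c=6, n=9
Program B final state: c=1, n=2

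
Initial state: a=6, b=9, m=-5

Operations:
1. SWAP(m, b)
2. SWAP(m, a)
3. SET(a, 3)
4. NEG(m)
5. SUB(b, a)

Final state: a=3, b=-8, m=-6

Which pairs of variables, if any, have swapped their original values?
None

Comparing initial and final values:
m: -5 → -6
a: 6 → 3
b: 9 → -8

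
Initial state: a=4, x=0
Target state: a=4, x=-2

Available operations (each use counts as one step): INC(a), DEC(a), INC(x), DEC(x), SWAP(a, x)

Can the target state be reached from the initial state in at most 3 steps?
Yes

Path (2 steps): DEC(x) → DEC(x)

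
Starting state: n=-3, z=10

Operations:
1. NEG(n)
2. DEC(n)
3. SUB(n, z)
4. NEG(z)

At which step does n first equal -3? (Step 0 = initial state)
Step 0

Tracing n:
Initial: n = -3 ← first occurrence
After step 1: n = 3
After step 2: n = 2
After step 3: n = -8
After step 4: n = -8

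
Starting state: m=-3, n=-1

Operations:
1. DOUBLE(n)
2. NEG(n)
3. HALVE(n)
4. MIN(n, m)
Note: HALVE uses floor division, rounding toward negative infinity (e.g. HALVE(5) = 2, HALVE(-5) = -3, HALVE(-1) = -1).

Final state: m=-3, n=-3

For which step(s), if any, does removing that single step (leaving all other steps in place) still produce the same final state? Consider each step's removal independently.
Step(s) 1, 2, 3

Testing removal of each single step:
Without step 1: final = m=-3, n=-3 (same)
Without step 2: final = m=-3, n=-3 (same)
Without step 3: final = m=-3, n=-3 (same)
Without step 4: final = m=-3, n=1 (different)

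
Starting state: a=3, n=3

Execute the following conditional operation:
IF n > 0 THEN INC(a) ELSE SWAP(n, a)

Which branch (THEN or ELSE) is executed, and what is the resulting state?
Branch: THEN, Final state: a=4, n=3

Evaluating condition: n > 0
n = 3
Condition is True, so THEN branch executes
After INC(a): a=4, n=3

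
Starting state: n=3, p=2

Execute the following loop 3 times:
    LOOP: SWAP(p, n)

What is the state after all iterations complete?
n=2, p=3

Iteration trace:
Start: n=3, p=2
After iteration 1: n=2, p=3
After iteration 2: n=3, p=2
After iteration 3: n=2, p=3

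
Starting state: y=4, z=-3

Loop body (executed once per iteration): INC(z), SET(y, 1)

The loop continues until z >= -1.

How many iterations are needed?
2

Tracing iterations:
Initial: y=4, z=-3
After iteration 1: y=1, z=-2
After iteration 2: y=1, z=-1
z >= -1 now holds, so the loop exits after 2 iterations.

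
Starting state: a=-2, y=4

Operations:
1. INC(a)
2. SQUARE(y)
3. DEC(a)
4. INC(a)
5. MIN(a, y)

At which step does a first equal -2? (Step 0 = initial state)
Step 0

Tracing a:
Initial: a = -2 ← first occurrence
After step 1: a = -1
After step 2: a = -1
After step 3: a = -2
After step 4: a = -1
After step 5: a = -1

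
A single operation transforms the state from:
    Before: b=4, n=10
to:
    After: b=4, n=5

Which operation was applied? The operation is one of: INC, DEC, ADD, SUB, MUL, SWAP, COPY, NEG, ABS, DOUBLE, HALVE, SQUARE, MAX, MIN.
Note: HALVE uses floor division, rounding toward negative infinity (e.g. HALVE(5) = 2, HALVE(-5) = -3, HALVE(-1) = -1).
HALVE(n)

Analyzing the change:
Before: b=4, n=10
After: b=4, n=5
Variable n changed from 10 to 5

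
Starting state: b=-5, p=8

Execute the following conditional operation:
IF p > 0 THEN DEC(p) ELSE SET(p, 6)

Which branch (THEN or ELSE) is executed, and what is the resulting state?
Branch: THEN, Final state: b=-5, p=7

Evaluating condition: p > 0
p = 8
Condition is True, so THEN branch executes
After DEC(p): b=-5, p=7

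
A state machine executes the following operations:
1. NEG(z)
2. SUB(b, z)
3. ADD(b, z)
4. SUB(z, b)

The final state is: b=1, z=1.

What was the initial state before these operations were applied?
b=1, z=-2

Working backwards:
Final state: b=1, z=1
Before step 4 (SUB(z, b)): b=1, z=2
Before step 3 (ADD(b, z)): b=-1, z=2
Before step 2 (SUB(b, z)): b=1, z=2
Before step 1 (NEG(z)): b=1, z=-2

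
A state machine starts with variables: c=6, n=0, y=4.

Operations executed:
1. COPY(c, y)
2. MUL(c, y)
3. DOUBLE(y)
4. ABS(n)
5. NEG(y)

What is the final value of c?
c = 16

Tracing execution:
Step 1: COPY(c, y) → c = 4
Step 2: MUL(c, y) → c = 16
Step 3: DOUBLE(y) → c = 16
Step 4: ABS(n) → c = 16
Step 5: NEG(y) → c = 16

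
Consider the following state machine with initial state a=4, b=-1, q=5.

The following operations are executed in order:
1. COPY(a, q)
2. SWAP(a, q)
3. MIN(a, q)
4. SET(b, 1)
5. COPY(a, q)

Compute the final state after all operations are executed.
{a: 5, b: 1, q: 5}

Step-by-step execution:
Initial: a=4, b=-1, q=5
After step 1 (COPY(a, q)): a=5, b=-1, q=5
After step 2 (SWAP(a, q)): a=5, b=-1, q=5
After step 3 (MIN(a, q)): a=5, b=-1, q=5
After step 4 (SET(b, 1)): a=5, b=1, q=5
After step 5 (COPY(a, q)): a=5, b=1, q=5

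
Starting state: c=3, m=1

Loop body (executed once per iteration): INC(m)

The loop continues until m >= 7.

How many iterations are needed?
6

Tracing iterations:
Initial: c=3, m=1
After iteration 1: c=3, m=2
After iteration 2: c=3, m=3
After iteration 3: c=3, m=4
After iteration 4: c=3, m=5
After iteration 5: c=3, m=6
After iteration 6: c=3, m=7
m >= 7 now holds, so the loop exits after 6 iterations.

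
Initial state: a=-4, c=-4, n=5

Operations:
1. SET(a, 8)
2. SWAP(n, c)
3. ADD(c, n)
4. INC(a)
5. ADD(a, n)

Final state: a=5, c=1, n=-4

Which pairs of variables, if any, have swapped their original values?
(a, n)

Comparing initial and final values:
c: -4 → 1
a: -4 → 5
n: 5 → -4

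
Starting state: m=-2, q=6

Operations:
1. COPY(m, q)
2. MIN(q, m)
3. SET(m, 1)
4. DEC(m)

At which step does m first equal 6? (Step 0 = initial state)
Step 1

Tracing m:
Initial: m = -2
After step 1: m = 6 ← first occurrence
After step 2: m = 6
After step 3: m = 1
After step 4: m = 0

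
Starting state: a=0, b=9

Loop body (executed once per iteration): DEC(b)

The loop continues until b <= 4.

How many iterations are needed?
5

Tracing iterations:
Initial: a=0, b=9
After iteration 1: a=0, b=8
After iteration 2: a=0, b=7
After iteration 3: a=0, b=6
After iteration 4: a=0, b=5
After iteration 5: a=0, b=4
b <= 4 now holds, so the loop exits after 5 iterations.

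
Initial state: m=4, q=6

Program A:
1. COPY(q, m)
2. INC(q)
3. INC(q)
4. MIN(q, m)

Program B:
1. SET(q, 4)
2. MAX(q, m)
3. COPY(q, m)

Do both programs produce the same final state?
Yes

Program A final state: m=4, q=4
Program B final state: m=4, q=4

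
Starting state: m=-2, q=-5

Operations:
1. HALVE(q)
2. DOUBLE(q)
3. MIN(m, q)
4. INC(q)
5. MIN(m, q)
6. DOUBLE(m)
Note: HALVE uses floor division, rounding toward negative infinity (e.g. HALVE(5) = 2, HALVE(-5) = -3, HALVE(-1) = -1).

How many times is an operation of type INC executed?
1

Counting INC operations:
Step 4: INC(q) ← INC
Total: 1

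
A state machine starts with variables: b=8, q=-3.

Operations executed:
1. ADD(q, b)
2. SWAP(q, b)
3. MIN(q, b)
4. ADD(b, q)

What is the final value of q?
q = 5

Tracing execution:
Step 1: ADD(q, b) → q = 5
Step 2: SWAP(q, b) → q = 8
Step 3: MIN(q, b) → q = 5
Step 4: ADD(b, q) → q = 5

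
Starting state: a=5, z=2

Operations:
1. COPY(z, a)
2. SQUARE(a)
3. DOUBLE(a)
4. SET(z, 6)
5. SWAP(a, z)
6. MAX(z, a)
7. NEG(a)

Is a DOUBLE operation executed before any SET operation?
Yes

First DOUBLE: step 3
First SET: step 4
Since 3 < 4, DOUBLE comes first.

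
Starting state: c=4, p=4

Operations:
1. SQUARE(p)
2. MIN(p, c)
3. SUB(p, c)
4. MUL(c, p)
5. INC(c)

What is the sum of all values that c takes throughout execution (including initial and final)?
17

Values of c at each step:
Initial: c = 4
After step 1: c = 4
After step 2: c = 4
After step 3: c = 4
After step 4: c = 0
After step 5: c = 1
Sum = 4 + 4 + 4 + 4 + 0 + 1 = 17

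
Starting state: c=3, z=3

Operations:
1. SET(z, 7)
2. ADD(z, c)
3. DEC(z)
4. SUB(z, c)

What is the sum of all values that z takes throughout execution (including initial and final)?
35

Values of z at each step:
Initial: z = 3
After step 1: z = 7
After step 2: z = 10
After step 3: z = 9
After step 4: z = 6
Sum = 3 + 7 + 10 + 9 + 6 = 35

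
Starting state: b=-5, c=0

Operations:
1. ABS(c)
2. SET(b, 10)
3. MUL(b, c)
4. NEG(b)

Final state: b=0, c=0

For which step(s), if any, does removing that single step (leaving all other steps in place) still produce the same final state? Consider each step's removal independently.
Step(s) 1, 2, 4

Testing removal of each single step:
Without step 1: final = b=0, c=0 (same)
Without step 2: final = b=0, c=0 (same)
Without step 3: final = b=-10, c=0 (different)
Without step 4: final = b=0, c=0 (same)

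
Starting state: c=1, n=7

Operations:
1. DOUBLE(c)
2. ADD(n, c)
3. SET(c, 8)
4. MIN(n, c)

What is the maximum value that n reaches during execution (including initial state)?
9

Values of n at each step:
Initial: n = 7
After step 1: n = 7
After step 2: n = 9 ← maximum
After step 3: n = 9
After step 4: n = 8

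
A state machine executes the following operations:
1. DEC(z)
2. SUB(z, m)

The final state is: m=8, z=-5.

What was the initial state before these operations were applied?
m=8, z=4

Working backwards:
Final state: m=8, z=-5
Before step 2 (SUB(z, m)): m=8, z=3
Before step 1 (DEC(z)): m=8, z=4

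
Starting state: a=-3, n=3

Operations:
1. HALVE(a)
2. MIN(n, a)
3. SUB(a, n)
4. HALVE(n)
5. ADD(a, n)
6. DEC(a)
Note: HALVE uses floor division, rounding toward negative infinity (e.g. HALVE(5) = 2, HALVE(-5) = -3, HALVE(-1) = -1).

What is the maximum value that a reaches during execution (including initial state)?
0

Values of a at each step:
Initial: a = -3
After step 1: a = -2
After step 2: a = -2
After step 3: a = 0 ← maximum
After step 4: a = 0
After step 5: a = -1
After step 6: a = -2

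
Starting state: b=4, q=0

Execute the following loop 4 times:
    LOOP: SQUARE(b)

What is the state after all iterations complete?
b=4294967296, q=0

Iteration trace:
Start: b=4, q=0
After iteration 1: b=16, q=0
After iteration 2: b=256, q=0
After iteration 3: b=65536, q=0
After iteration 4: b=4294967296, q=0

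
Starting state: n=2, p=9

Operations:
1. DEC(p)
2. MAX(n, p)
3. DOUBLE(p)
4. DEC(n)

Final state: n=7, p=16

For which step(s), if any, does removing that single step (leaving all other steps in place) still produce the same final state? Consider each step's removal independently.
None - removing any single step changes the final result

Testing removal of each single step:
Without step 1: final = n=8, p=18 (different)
Without step 2: final = n=1, p=16 (different)
Without step 3: final = n=7, p=8 (different)
Without step 4: final = n=8, p=16 (different)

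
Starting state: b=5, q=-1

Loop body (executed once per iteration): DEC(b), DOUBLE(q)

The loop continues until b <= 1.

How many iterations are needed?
4

Tracing iterations:
Initial: b=5, q=-1
After iteration 1: b=4, q=-2
After iteration 2: b=3, q=-4
After iteration 3: b=2, q=-8
After iteration 4: b=1, q=-16
b <= 1 now holds, so the loop exits after 4 iterations.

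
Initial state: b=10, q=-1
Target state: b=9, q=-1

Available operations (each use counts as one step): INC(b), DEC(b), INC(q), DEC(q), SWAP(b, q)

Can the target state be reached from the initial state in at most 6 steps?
Yes

Path (1 step): DEC(b)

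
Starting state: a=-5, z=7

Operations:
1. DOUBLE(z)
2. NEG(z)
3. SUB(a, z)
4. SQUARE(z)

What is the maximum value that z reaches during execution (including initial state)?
196

Values of z at each step:
Initial: z = 7
After step 1: z = 14
After step 2: z = -14
After step 3: z = -14
After step 4: z = 196 ← maximum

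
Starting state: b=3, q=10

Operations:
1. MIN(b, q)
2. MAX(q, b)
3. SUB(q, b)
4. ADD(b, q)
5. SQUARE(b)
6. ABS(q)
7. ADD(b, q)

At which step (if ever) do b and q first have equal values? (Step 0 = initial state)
Never

b and q never become equal during execution.

Comparing values at each step:
Initial: b=3, q=10
After step 1: b=3, q=10
After step 2: b=3, q=10
After step 3: b=3, q=7
After step 4: b=10, q=7
After step 5: b=100, q=7
After step 6: b=100, q=7
After step 7: b=107, q=7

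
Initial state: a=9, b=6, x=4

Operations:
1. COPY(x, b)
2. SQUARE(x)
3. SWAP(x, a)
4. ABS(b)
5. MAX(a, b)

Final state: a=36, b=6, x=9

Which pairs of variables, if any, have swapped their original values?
None

Comparing initial and final values:
x: 4 → 9
a: 9 → 36
b: 6 → 6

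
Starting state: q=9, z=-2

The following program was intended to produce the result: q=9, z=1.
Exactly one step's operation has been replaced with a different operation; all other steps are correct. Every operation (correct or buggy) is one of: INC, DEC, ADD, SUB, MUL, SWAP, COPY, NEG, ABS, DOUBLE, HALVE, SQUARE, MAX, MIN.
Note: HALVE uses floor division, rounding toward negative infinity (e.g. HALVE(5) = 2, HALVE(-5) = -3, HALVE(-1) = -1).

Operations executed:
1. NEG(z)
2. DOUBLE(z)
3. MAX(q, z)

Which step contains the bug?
Step 2

Trace with buggy code:
Initial: q=9, z=-2
After step 1: q=9, z=2
After step 2: q=9, z=4
After step 3: q=9, z=4
Actual final q=9, z=4 ≠ expected q=9, z=1.
Step 2 is the only position where a single-operation replacement can produce the expected result.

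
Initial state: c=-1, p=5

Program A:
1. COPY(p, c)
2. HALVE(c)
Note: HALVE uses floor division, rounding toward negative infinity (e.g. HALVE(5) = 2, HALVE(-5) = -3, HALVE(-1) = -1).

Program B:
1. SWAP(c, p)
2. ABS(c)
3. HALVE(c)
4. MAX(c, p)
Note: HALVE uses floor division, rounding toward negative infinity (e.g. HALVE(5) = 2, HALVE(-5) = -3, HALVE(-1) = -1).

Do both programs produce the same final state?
No

Program A final state: c=-1, p=-1
Program B final state: c=2, p=-1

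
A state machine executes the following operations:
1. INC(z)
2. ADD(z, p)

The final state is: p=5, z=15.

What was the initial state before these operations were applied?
p=5, z=9

Working backwards:
Final state: p=5, z=15
Before step 2 (ADD(z, p)): p=5, z=10
Before step 1 (INC(z)): p=5, z=9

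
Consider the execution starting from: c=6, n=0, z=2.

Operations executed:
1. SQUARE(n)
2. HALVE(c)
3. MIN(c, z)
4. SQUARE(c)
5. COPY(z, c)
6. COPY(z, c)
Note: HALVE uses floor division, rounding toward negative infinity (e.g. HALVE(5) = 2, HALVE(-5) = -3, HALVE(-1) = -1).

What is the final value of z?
z = 4

Tracing execution:
Step 1: SQUARE(n) → z = 2
Step 2: HALVE(c) → z = 2
Step 3: MIN(c, z) → z = 2
Step 4: SQUARE(c) → z = 2
Step 5: COPY(z, c) → z = 4
Step 6: COPY(z, c) → z = 4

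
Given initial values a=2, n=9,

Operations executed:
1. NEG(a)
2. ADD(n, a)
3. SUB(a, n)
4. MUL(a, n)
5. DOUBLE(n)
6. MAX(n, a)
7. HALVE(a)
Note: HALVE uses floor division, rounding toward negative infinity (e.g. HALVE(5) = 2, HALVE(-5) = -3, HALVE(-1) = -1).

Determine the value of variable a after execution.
a = -32

Tracing execution:
Step 1: NEG(a) → a = -2
Step 2: ADD(n, a) → a = -2
Step 3: SUB(a, n) → a = -9
Step 4: MUL(a, n) → a = -63
Step 5: DOUBLE(n) → a = -63
Step 6: MAX(n, a) → a = -63
Step 7: HALVE(a) → a = -32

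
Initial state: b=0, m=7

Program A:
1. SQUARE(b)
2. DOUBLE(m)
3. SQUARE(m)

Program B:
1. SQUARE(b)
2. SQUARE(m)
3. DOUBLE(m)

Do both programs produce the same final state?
No

Program A final state: b=0, m=196
Program B final state: b=0, m=98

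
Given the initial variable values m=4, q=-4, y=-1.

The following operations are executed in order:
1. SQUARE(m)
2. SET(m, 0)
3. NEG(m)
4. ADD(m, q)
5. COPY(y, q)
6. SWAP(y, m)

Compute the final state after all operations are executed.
{m: -4, q: -4, y: -4}

Step-by-step execution:
Initial: m=4, q=-4, y=-1
After step 1 (SQUARE(m)): m=16, q=-4, y=-1
After step 2 (SET(m, 0)): m=0, q=-4, y=-1
After step 3 (NEG(m)): m=0, q=-4, y=-1
After step 4 (ADD(m, q)): m=-4, q=-4, y=-1
After step 5 (COPY(y, q)): m=-4, q=-4, y=-4
After step 6 (SWAP(y, m)): m=-4, q=-4, y=-4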